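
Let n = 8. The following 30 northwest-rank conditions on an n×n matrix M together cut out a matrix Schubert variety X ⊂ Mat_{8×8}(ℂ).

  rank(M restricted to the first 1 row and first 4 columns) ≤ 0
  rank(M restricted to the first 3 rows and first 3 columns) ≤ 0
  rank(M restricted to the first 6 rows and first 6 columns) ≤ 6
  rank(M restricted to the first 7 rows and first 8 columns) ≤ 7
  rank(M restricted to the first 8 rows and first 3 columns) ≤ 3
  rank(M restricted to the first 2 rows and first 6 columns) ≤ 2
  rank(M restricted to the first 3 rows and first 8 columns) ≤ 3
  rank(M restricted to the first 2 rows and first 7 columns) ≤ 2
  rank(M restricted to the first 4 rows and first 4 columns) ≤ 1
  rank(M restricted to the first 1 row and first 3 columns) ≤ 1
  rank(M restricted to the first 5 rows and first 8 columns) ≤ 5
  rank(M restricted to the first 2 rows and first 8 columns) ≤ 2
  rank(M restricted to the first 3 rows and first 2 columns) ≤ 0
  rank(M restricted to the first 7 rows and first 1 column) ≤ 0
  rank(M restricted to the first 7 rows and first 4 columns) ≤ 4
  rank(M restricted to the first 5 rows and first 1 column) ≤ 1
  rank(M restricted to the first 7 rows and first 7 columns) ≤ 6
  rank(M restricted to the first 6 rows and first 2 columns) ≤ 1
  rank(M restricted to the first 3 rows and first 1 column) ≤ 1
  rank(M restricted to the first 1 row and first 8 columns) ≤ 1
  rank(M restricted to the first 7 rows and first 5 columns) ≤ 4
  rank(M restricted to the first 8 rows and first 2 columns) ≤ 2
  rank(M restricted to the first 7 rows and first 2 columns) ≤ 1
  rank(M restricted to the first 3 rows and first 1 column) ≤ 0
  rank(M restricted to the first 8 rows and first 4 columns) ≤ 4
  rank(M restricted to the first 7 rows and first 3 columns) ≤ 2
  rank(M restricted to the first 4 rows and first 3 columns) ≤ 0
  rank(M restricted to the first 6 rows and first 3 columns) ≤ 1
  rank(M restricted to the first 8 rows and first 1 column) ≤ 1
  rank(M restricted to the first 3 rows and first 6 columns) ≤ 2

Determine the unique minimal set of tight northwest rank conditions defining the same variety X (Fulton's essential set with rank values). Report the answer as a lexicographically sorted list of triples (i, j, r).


Computing R[i][j] = min implied NW-rank bound (n=8, 30 conditions):

  R[1]: 0 0 0 0 1 1 1 1
  R[2]: 0 0 0 1 2 2 2 2
  R[3]: 0 0 0 1 2 2 3 3
  R[4]: 0 0 0 1 2 3 4 4
  R[5]: 0 1 1 2 3 4 5 5
  R[6]: 0 1 1 2 3 4 5 6
  R[7]: 0 1 2 3 4 5 6 7
  R[8]: 1 2 3 4 5 6 7 8

giving w = (5, 4, 7, 6, 2, 8, 3, 1) via Δ²R.

Fulton essential set (5 of the 18 Rothe cells):

[(1, 4, 0), (3, 6, 2), (4, 3, 0), (6, 3, 1), (7, 1, 0)]


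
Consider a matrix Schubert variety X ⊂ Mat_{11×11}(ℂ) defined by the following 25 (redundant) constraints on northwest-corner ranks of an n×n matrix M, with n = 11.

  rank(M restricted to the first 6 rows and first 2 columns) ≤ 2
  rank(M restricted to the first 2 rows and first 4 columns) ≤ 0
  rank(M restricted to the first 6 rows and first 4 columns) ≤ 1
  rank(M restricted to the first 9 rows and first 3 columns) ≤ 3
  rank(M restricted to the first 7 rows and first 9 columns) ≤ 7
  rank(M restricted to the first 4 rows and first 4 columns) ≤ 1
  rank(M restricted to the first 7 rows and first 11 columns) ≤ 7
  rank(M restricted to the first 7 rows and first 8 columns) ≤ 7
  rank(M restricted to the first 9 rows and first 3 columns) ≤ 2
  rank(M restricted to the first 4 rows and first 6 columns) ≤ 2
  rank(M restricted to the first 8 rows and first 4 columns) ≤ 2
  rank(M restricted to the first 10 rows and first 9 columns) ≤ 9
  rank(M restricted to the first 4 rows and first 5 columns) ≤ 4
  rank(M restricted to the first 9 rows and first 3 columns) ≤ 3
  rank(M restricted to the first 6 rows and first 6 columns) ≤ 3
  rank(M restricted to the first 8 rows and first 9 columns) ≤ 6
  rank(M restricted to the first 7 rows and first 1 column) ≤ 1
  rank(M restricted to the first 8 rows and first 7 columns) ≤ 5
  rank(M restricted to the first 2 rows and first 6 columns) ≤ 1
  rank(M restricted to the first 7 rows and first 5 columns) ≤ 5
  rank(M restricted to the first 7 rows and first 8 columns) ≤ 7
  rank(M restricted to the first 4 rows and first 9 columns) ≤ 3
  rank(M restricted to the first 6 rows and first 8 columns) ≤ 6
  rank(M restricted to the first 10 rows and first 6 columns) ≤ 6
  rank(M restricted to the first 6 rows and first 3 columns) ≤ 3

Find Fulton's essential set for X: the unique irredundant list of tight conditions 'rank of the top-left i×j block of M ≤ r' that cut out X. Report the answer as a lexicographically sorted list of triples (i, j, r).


The tightest implied rank at each (i,j), from the 25 conditions:

  R[1]: 0  0  0  0  1  1  1  1  1  1  1
  R[2]: 0  0  0  0  1  1  2  2  2  2  2
  R[3]: 1  1  1  1  2  2  3  3  3  3  3
  R[4]: 1  1  1  1  2  2  3  3  3  4  4
  R[5]: 1  1  1  1  2  3  4  4  4  5  5
  R[6]: 1  1  1  1  2  3  4  5  5  6  6
  R[7]: 1  2  2  2  3  4  5  6  6  7  7
  R[8]: 1  2  2  2  3  4  5  6  6  7  8
  R[9]: 1  2  2  3  4  5  6  7  7  8  9
  R[10]: 1  2  3  4  5  6  7  8  8  9  10
  R[11]: 1  2  3  4  5  6  7  8  9  10  11

giving w = (5, 7, 1, 10, 6, 8, 2, 11, 4, 3, 9) via Δ²R.

D(w) has 25 cells with 8 SE-corners; essential set:

[(2, 4, 0), (2, 6, 1), (4, 6, 2), (4, 9, 3), (6, 4, 1), (8, 4, 2), (8, 9, 6), (9, 3, 2)]


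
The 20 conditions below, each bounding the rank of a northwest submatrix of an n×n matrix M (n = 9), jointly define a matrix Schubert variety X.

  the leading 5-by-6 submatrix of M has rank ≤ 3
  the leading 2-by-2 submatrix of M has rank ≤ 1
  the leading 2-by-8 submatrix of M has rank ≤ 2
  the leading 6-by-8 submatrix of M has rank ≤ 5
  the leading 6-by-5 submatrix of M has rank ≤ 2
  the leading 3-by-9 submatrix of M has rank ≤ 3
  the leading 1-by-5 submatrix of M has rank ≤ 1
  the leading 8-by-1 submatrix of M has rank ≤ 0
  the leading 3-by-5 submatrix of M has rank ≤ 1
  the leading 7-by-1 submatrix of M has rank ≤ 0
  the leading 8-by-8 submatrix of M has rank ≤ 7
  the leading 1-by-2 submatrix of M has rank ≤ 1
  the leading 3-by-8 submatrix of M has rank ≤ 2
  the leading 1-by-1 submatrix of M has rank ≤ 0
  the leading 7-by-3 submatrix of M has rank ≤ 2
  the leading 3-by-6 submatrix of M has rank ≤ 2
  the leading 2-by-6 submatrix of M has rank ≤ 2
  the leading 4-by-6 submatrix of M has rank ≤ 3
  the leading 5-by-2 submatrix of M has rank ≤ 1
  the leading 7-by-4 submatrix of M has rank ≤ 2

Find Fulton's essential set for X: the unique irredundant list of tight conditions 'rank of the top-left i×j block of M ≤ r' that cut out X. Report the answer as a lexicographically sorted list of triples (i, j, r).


Recovering R(i,j) via the rank-extension bound from the 20 conditions:

  0 1 1 1 1 1 1 1 1
  0 1 1 1 1 2 2 2 2
  0 1 1 1 1 2 2 2 3
  0 1 2 2 2 3 3 3 4
  0 1 2 2 2 3 4 4 5
  0 1 2 2 2 3 4 5 6
  0 1 2 2 3 4 5 6 7
  0 1 2 3 4 5 6 7 8
  1 2 3 4 5 6 7 8 9

so w = (2, 6, 9, 3, 7, 8, 5, 4, 1).

Rothe diagram D(w) (21 cells), 5 SE-corners (essential conditions):

[(3, 5, 1), (3, 8, 2), (6, 5, 2), (7, 4, 2), (8, 1, 0)]


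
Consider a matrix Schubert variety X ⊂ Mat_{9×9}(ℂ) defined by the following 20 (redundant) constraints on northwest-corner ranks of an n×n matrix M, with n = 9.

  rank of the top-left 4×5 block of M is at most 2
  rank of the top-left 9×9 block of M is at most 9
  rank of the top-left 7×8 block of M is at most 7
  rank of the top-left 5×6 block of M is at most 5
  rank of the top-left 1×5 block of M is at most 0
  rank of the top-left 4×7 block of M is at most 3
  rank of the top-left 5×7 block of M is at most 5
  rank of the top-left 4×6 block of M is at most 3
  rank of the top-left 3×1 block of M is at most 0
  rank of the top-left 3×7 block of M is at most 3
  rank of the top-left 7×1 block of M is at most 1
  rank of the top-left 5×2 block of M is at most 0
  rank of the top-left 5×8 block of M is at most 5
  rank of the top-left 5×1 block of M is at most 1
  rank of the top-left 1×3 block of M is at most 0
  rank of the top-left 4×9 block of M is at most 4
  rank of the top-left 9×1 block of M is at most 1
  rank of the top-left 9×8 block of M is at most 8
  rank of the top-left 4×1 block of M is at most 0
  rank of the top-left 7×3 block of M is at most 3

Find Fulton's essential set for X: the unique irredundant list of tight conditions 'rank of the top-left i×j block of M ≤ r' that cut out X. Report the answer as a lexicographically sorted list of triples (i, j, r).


Reconstructing r_w from the 20 given conditions:

  0, 0, 0, 0, 0, 1, 1, 1, 1
  0, 0, 1, 1, 1, 2, 2, 2, 2
  0, 0, 1, 2, 2, 3, 3, 3, 3
  0, 0, 1, 2, 2, 3, 3, 4, 4
  0, 0, 1, 2, 3, 4, 4, 5, 5
  1, 1, 2, 3, 4, 5, 5, 6, 6
  1, 2, 3, 4, 5, 6, 6, 7, 7
  1, 2, 3, 4, 5, 6, 7, 8, 8
  1, 2, 3, 4, 5, 6, 7, 8, 9

the unique w with this rank table is (6, 3, 4, 8, 5, 1, 2, 7, 9).

D(w) has 15 cells with 4 SE-corners; essential set:

[(1, 5, 0), (4, 5, 2), (4, 7, 3), (5, 2, 0)]


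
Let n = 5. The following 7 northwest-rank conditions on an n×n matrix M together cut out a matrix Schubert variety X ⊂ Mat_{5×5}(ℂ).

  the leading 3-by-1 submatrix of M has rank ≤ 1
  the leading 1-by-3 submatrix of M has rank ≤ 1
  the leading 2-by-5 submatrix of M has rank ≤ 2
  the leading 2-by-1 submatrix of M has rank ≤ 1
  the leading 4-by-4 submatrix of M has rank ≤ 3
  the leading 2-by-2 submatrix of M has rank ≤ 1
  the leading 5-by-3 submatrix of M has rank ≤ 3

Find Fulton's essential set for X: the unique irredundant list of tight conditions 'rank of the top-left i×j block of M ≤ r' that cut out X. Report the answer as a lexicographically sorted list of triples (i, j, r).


The tightest implied rank at each (i,j), from the 7 conditions:

  row 1: 1, 1, 1, 1, 1
  row 2: 1, 1, 2, 2, 2
  row 3: 1, 2, 3, 3, 3
  row 4: 1, 2, 3, 3, 4
  row 5: 1, 2, 3, 4, 5

second differences of R give the permutation w = (1, 3, 2, 5, 4).

|D(w)|=2, |Ess(w)|=2:

[(2, 2, 1), (4, 4, 3)]


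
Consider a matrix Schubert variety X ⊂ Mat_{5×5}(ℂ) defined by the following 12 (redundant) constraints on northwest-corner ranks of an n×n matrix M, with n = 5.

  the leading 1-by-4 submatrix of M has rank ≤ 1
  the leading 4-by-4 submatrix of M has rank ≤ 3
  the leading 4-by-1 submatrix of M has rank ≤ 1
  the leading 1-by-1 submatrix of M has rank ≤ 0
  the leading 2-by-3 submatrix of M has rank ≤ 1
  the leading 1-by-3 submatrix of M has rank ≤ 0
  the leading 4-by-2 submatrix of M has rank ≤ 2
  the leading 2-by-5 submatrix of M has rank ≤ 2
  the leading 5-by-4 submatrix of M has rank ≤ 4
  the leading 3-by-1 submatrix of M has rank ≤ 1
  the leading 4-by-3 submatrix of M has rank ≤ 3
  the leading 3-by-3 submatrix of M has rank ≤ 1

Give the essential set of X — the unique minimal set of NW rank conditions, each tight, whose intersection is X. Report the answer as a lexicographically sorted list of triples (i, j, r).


Computing R[i][j] = min implied NW-rank bound (n=5, 12 conditions):

  row 1: 0 0 0 1 1
  row 2: 1 1 1 2 2
  row 3: 1 1 1 2 3
  row 4: 1 2 2 3 4
  row 5: 1 2 3 4 5

second differences of R give the permutation w = (4, 1, 5, 2, 3).

Rothe diagram D(w) (5 cells), 2 SE-corners (essential conditions):

[(1, 3, 0), (3, 3, 1)]


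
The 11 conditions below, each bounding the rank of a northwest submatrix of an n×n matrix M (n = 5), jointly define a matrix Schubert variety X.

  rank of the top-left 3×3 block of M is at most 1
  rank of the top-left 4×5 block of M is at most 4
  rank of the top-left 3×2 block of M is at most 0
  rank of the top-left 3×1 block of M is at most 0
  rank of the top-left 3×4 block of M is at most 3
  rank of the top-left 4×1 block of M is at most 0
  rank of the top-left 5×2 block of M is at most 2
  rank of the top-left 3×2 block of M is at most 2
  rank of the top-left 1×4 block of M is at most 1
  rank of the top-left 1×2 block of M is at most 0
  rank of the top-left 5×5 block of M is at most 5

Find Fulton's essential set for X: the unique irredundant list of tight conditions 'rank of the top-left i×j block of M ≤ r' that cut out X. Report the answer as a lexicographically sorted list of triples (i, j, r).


The tightest implied rank at each (i,j), from the 11 conditions:

  i=1: 0 | 0 | 1 | 1 | 1
  i=2: 0 | 0 | 1 | 2 | 2
  i=3: 0 | 0 | 1 | 2 | 3
  i=4: 0 | 1 | 2 | 3 | 4
  i=5: 1 | 2 | 3 | 4 | 5

the unique w with this rank table is (3, 4, 5, 2, 1).

ℓ(w)=7; the 2 essential cells (i,j,r):

[(3, 2, 0), (4, 1, 0)]


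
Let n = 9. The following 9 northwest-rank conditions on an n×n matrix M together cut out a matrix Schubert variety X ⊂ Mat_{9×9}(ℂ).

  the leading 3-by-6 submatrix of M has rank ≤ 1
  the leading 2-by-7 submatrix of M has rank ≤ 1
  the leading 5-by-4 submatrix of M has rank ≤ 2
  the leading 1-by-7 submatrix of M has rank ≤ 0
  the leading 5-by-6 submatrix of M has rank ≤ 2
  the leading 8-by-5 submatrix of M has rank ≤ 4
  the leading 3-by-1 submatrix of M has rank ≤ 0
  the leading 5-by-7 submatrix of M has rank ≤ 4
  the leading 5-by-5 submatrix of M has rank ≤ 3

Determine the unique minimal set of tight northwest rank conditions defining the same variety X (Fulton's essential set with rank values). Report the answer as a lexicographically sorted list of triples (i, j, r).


Rank table r_w(9×9) implied by the 9 constraints:

  0 | 0 | 0 | 0 | 0 | 0 | 0 | 1 | 1
  0 | 1 | 1 | 1 | 1 | 1 | 1 | 2 | 2
  0 | 1 | 1 | 1 | 1 | 1 | 2 | 3 | 3
  1 | 2 | 2 | 2 | 2 | 2 | 3 | 4 | 4
  1 | 2 | 2 | 2 | 2 | 2 | 3 | 4 | 5
  1 | 2 | 3 | 3 | 3 | 3 | 4 | 5 | 6
  1 | 2 | 3 | 4 | 4 | 4 | 5 | 6 | 7
  1 | 2 | 3 | 4 | 4 | 5 | 6 | 7 | 8
  1 | 2 | 3 | 4 | 5 | 6 | 7 | 8 | 9

so w = (8, 2, 7, 1, 9, 3, 4, 6, 5).

|D(w)|=18, |Ess(w)|=5:

[(1, 7, 0), (3, 1, 0), (3, 6, 1), (5, 6, 2), (8, 5, 4)]


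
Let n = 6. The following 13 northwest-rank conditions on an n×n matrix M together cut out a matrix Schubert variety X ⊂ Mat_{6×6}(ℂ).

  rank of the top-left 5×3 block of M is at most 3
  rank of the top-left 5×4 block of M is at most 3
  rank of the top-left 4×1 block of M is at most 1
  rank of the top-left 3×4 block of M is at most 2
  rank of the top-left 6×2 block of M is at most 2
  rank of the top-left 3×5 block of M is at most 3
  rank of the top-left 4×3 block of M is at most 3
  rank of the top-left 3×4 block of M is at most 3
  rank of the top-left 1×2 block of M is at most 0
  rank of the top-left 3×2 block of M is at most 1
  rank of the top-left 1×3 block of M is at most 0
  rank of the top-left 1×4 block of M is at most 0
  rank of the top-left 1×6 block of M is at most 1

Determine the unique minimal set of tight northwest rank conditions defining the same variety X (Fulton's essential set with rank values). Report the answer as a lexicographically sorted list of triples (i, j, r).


The tightest implied rank at each (i,j), from the 13 conditions:

  i=1: 0, 0, 0, 0, 1, 1
  i=2: 1, 1, 1, 1, 2, 2
  i=3: 1, 1, 2, 2, 3, 3
  i=4: 1, 2, 3, 3, 4, 4
  i=5: 1, 2, 3, 3, 4, 5
  i=6: 1, 2, 3, 4, 5, 6

hence w(1..6) = (5, 1, 3, 2, 6, 4).

ℓ(w)=6; the 3 essential cells (i,j,r):

[(1, 4, 0), (3, 2, 1), (5, 4, 3)]


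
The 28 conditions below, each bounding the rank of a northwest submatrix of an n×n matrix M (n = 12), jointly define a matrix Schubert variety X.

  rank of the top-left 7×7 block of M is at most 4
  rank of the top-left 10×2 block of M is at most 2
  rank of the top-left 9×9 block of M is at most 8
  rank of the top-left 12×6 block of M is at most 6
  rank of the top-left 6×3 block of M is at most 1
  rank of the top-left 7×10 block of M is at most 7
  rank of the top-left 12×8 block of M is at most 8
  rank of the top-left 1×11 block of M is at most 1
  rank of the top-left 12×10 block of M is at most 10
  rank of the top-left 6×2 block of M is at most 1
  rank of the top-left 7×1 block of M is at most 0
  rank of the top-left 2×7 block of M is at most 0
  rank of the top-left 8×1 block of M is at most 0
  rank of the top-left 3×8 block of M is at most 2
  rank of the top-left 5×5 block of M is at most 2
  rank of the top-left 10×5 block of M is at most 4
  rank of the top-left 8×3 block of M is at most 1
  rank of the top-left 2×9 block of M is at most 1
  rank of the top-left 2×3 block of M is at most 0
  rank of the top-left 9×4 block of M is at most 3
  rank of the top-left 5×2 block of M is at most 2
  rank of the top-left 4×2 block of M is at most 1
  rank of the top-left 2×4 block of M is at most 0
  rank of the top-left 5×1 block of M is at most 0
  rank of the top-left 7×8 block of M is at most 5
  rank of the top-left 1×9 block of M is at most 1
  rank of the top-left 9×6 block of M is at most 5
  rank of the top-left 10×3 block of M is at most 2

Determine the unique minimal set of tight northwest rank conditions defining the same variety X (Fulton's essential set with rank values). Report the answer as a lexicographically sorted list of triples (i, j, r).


Computing R[i][j] = min implied NW-rank bound (n=12, 28 conditions):

  0 0 0 0 0 0 0 1 1 1 1 1
  0 0 0 0 0 0 0 1 1 2 2 2
  0 1 1 1 1 1 1 2 2 3 3 3
  0 1 1 2 2 2 2 3 3 4 4 4
  0 1 1 2 2 3 3 4 4 5 5 5
  0 1 1 2 3 4 4 5 5 6 6 6
  0 1 1 2 3 4 4 5 6 7 7 7
  0 1 1 2 3 4 5 6 7 8 8 8
  1 2 2 3 4 5 6 7 8 9 9 9
  1 2 2 3 4 5 6 7 8 9 10 10
  1 2 3 4 5 6 7 8 9 10 11 11
  1 2 3 4 5 6 7 8 9 10 11 12

the unique w with this rank table is (8, 10, 2, 4, 6, 5, 9, 7, 1, 11, 3, 12).

7 SE-corners of the 29-cell Rothe diagram give Ess(w):

[(2, 7, 0), (2, 9, 1), (5, 5, 2), (7, 7, 4), (8, 1, 0), (8, 3, 1), (10, 3, 2)]


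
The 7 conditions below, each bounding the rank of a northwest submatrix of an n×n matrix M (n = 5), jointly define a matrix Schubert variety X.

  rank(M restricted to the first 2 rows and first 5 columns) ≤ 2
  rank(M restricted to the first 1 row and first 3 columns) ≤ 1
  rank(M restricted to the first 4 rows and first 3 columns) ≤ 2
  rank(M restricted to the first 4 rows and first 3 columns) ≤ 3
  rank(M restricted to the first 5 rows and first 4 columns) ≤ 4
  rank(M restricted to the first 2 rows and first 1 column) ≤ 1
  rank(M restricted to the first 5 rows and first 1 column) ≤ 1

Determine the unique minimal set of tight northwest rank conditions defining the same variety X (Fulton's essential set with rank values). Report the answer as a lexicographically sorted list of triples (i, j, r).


The tightest implied rank at each (i,j), from the 7 conditions:

  i=1: 1  1  1  1  1
  i=2: 1  2  2  2  2
  i=3: 1  2  2  3  3
  i=4: 1  2  2  3  4
  i=5: 1  2  3  4  5

giving w = (1, 2, 4, 5, 3) via Δ²R.

Rothe diagram D(w) (2 cells), 1 SE-corner (essential condition):

[(4, 3, 2)]


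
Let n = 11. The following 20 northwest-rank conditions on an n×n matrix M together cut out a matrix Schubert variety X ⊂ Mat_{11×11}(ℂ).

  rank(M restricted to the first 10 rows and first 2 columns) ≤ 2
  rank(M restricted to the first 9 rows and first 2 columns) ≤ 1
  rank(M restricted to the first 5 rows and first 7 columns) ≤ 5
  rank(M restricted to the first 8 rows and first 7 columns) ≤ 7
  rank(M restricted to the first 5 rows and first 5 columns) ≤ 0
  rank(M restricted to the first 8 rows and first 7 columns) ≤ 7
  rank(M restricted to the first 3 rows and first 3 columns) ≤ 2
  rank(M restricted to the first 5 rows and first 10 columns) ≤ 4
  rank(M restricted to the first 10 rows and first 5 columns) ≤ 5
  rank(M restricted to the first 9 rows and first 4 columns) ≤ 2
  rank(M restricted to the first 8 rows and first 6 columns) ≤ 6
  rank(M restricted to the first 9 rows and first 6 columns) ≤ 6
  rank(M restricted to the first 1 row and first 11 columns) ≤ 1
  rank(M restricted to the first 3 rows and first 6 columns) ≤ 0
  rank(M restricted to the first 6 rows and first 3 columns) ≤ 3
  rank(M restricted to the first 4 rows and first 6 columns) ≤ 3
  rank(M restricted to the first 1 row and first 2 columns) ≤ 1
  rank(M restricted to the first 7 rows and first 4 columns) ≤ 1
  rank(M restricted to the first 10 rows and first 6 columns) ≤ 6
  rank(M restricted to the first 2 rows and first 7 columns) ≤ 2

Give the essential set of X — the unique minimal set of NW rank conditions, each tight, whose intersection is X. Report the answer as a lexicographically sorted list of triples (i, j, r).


The tightest implied rank at each (i,j), from the 20 conditions:

  row 1: 0  0  0  0  0  0  1  1  1  1  1
  row 2: 0  0  0  0  0  0  1  2  2  2  2
  row 3: 0  0  0  0  0  0  1  2  3  3  3
  row 4: 0  0  0  0  0  1  2  3  4  4  4
  row 5: 0  0  0  0  0  1  2  3  4  4  5
  row 6: 1  1  1  1  1  2  3  4  5  5  6
  row 7: 1  1  1  1  2  3  4  5  6  6  7
  row 8: 1  1  2  2  3  4  5  6  7  7  8
  row 9: 1  1  2  2  3  4  5  6  7  8  9
  row 10: 1  2  3  3  4  5  6  7  8  9  10
  row 11: 1  2  3  4  5  6  7  8  9  10  11

the unique w with this rank table is (7, 8, 9, 6, 11, 1, 5, 3, 10, 2, 4).

Fulton essential set (6 of the 35 Rothe cells):

[(3, 6, 0), (5, 5, 0), (5, 10, 4), (7, 4, 1), (9, 2, 1), (9, 4, 2)]


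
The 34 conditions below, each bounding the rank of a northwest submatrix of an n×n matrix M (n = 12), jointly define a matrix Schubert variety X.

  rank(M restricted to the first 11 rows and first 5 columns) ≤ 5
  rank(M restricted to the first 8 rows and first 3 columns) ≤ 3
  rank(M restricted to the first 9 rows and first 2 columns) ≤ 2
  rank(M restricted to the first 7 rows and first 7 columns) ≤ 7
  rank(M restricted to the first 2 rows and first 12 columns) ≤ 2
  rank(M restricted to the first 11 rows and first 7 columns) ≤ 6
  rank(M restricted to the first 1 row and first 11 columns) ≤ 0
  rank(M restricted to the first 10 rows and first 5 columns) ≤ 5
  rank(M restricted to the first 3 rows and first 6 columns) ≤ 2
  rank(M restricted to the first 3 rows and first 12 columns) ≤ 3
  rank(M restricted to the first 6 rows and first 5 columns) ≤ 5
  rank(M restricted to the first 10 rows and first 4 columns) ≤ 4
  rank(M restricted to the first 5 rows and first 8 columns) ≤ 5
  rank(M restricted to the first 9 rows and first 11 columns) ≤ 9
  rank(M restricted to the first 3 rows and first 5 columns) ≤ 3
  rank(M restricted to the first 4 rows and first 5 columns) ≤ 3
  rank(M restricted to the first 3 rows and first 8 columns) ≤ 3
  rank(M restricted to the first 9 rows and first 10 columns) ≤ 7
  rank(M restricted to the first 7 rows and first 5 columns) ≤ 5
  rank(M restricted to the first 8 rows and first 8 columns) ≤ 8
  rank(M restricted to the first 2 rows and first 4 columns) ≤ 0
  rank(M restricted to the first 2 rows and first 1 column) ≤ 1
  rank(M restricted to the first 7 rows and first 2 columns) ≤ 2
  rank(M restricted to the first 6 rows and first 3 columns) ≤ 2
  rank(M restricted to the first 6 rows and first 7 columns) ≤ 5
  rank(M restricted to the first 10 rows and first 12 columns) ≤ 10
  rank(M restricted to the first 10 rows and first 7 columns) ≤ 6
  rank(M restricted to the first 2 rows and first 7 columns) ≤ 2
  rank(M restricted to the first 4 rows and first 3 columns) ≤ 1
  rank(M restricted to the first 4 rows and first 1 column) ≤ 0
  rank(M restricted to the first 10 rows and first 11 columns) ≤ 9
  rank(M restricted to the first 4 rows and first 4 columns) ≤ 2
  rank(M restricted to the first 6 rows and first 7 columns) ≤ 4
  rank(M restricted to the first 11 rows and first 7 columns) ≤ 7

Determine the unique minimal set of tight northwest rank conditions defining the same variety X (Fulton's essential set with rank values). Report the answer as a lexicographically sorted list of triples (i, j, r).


Reconstructing r_w from the 34 given conditions:

  i=1: 0 0 0 0 0 0 0 0 0 0 0 1
  i=2: 0 0 0 0 1 1 1 1 1 1 1 2
  i=3: 0 1 1 1 2 2 2 2 2 2 2 3
  i=4: 0 1 1 2 3 3 3 3 3 3 3 4
  i=5: 1 2 2 3 4 4 4 4 4 4 4 5
  i=6: 1 2 2 3 4 4 4 5 5 5 5 6
  i=7: 1 2 3 4 5 5 5 6 6 6 6 7
  i=8: 1 2 3 4 5 6 6 7 7 7 7 8
  i=9: 1 2 3 4 5 6 6 7 7 7 8 9
  i=10: 1 2 3 4 5 6 6 7 8 8 9 10
  i=11: 1 2 3 4 5 6 6 7 8 9 10 11
  i=12: 1 2 3 4 5 6 7 8 9 10 11 12

the unique w with this rank table is (12, 5, 2, 4, 1, 8, 3, 6, 11, 9, 10, 7).

Fulton essential set (8 of the 26 Rothe cells):

[(1, 11, 0), (2, 4, 0), (4, 1, 0), (4, 3, 1), (6, 3, 2), (6, 7, 4), (9, 10, 7), (11, 7, 6)]


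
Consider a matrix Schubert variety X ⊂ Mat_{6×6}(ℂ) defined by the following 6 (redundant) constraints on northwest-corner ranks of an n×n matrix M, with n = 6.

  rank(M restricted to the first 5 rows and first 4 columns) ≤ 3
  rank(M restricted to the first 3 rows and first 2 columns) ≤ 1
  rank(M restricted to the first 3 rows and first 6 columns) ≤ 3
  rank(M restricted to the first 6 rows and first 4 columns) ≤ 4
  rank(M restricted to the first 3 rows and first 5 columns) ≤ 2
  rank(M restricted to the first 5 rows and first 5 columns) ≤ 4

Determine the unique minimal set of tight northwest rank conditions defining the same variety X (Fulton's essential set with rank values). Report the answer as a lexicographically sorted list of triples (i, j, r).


Rank table r_w(6×6) implied by the 6 constraints:

  1 | 1 | 1 | 1 | 1 | 1
  1 | 1 | 2 | 2 | 2 | 2
  1 | 1 | 2 | 2 | 2 | 3
  1 | 2 | 3 | 3 | 3 | 4
  1 | 2 | 3 | 3 | 4 | 5
  1 | 2 | 3 | 4 | 5 | 6

giving w = (1, 3, 6, 2, 5, 4) via Δ²R.

ℓ(w)=5; the 3 essential cells (i,j,r):

[(3, 2, 1), (3, 5, 2), (5, 4, 3)]


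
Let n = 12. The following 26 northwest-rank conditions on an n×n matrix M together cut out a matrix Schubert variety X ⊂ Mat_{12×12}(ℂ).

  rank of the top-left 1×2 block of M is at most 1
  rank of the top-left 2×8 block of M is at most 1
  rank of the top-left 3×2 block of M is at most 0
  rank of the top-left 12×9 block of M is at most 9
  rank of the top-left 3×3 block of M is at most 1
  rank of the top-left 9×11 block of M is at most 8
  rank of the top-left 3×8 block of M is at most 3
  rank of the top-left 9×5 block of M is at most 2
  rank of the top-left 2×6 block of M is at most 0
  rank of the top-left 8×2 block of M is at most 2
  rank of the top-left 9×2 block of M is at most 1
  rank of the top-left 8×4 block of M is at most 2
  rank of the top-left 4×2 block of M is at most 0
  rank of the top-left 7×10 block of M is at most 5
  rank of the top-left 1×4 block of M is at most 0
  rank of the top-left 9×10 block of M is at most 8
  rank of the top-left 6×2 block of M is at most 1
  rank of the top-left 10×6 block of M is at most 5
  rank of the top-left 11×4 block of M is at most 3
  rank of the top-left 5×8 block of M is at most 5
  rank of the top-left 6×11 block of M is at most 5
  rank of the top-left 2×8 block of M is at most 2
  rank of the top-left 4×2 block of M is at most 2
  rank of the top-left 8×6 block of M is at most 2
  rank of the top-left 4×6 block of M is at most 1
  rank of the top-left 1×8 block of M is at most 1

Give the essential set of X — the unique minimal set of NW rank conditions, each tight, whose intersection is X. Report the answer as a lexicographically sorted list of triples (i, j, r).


Propagating the 26 rank bounds to every northwest block:

  0 | 0 | 0 | 0 | 0 | 0 | 1 | 1 | 1 | 1 | 1 | 1
  0 | 0 | 0 | 0 | 0 | 0 | 1 | 1 | 2 | 2 | 2 | 2
  0 | 0 | 1 | 1 | 1 | 1 | 2 | 2 | 3 | 3 | 3 | 3
  0 | 0 | 1 | 1 | 1 | 1 | 2 | 3 | 4 | 4 | 4 | 4
  1 | 1 | 2 | 2 | 2 | 2 | 3 | 4 | 5 | 5 | 5 | 5
  1 | 1 | 2 | 2 | 2 | 2 | 3 | 4 | 5 | 5 | 5 | 6
  1 | 1 | 2 | 2 | 2 | 2 | 3 | 4 | 5 | 5 | 6 | 7
  1 | 1 | 2 | 2 | 2 | 2 | 3 | 4 | 5 | 6 | 7 | 8
  1 | 1 | 2 | 2 | 2 | 3 | 4 | 5 | 6 | 7 | 8 | 9
  1 | 2 | 3 | 3 | 3 | 4 | 5 | 6 | 7 | 8 | 9 | 10
  1 | 2 | 3 | 3 | 4 | 5 | 6 | 7 | 8 | 9 | 10 | 11
  1 | 2 | 3 | 4 | 5 | 6 | 7 | 8 | 9 | 10 | 11 | 12

giving w = (7, 9, 3, 8, 1, 12, 11, 10, 6, 2, 5, 4) via Δ²R.

D(w) has 39 cells with 10 SE-corners; essential set:

[(2, 6, 0), (2, 8, 1), (4, 2, 0), (4, 6, 1), (6, 11, 5), (7, 10, 5), (8, 6, 2), (9, 2, 1), (9, 5, 2), (11, 4, 3)]


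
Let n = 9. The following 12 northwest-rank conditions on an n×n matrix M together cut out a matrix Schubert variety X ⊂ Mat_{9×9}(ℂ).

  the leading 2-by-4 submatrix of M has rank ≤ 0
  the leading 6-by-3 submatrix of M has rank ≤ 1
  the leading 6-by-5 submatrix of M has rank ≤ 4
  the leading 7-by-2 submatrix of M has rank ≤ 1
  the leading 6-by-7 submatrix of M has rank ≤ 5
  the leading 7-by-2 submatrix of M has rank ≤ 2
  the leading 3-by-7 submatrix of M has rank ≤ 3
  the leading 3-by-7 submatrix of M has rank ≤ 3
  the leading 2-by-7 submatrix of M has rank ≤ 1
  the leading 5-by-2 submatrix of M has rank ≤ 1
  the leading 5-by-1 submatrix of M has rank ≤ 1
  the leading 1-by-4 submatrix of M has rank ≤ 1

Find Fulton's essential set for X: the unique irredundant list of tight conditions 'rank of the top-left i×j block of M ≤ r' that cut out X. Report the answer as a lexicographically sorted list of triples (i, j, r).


Computing R[i][j] = min implied NW-rank bound (n=9, 12 conditions):

  row 1: 0 0 0 0 1 1 1 1 1
  row 2: 0 0 0 0 1 1 1 2 2
  row 3: 1 1 1 1 2 2 2 3 3
  row 4: 1 1 1 2 3 3 3 4 4
  row 5: 1 1 1 2 3 4 4 5 5
  row 6: 1 1 1 2 3 4 5 6 6
  row 7: 1 1 2 3 4 5 6 7 7
  row 8: 1 2 3 4 5 6 7 8 8
  row 9: 1 2 3 4 5 6 7 8 9

the unique w with this rank table is (5, 8, 1, 4, 6, 7, 3, 2, 9).

D(w) has 17 cells with 4 SE-corners; essential set:

[(2, 4, 0), (2, 7, 1), (6, 3, 1), (7, 2, 1)]


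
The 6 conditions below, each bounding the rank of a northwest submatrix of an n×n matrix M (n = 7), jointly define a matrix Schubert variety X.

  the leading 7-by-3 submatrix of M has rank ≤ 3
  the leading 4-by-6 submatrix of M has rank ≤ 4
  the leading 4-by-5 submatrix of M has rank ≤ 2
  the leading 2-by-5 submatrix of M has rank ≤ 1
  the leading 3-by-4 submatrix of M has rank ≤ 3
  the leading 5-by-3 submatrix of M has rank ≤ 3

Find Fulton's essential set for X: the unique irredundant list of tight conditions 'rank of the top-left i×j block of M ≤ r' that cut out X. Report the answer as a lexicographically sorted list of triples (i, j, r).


Computing R[i][j] = min implied NW-rank bound (n=7, 6 conditions):

  1 | 1 | 1 | 1 | 1 | 1 | 1
  1 | 1 | 1 | 1 | 1 | 2 | 2
  1 | 2 | 2 | 2 | 2 | 3 | 3
  1 | 2 | 2 | 2 | 2 | 3 | 4
  1 | 2 | 3 | 3 | 3 | 4 | 5
  1 | 2 | 3 | 4 | 4 | 5 | 6
  1 | 2 | 3 | 4 | 5 | 6 | 7

so w = (1, 6, 2, 7, 3, 4, 5).

ℓ(w)=7; the 2 essential cells (i,j,r):

[(2, 5, 1), (4, 5, 2)]


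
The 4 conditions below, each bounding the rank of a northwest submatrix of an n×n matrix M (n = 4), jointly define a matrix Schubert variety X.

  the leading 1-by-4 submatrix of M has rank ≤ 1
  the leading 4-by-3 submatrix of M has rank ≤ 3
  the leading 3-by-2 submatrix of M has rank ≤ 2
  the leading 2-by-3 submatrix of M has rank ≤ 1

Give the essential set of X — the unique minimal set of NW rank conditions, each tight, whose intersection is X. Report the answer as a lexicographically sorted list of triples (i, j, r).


The tightest implied rank at each (i,j), from the 4 conditions:

  row 1: 1 1 1 1
  row 2: 1 1 1 2
  row 3: 1 2 2 3
  row 4: 1 2 3 4

the unique w with this rank table is (1, 4, 2, 3).

D(w) has 2 cells with 1 SE-corner; essential set:

[(2, 3, 1)]


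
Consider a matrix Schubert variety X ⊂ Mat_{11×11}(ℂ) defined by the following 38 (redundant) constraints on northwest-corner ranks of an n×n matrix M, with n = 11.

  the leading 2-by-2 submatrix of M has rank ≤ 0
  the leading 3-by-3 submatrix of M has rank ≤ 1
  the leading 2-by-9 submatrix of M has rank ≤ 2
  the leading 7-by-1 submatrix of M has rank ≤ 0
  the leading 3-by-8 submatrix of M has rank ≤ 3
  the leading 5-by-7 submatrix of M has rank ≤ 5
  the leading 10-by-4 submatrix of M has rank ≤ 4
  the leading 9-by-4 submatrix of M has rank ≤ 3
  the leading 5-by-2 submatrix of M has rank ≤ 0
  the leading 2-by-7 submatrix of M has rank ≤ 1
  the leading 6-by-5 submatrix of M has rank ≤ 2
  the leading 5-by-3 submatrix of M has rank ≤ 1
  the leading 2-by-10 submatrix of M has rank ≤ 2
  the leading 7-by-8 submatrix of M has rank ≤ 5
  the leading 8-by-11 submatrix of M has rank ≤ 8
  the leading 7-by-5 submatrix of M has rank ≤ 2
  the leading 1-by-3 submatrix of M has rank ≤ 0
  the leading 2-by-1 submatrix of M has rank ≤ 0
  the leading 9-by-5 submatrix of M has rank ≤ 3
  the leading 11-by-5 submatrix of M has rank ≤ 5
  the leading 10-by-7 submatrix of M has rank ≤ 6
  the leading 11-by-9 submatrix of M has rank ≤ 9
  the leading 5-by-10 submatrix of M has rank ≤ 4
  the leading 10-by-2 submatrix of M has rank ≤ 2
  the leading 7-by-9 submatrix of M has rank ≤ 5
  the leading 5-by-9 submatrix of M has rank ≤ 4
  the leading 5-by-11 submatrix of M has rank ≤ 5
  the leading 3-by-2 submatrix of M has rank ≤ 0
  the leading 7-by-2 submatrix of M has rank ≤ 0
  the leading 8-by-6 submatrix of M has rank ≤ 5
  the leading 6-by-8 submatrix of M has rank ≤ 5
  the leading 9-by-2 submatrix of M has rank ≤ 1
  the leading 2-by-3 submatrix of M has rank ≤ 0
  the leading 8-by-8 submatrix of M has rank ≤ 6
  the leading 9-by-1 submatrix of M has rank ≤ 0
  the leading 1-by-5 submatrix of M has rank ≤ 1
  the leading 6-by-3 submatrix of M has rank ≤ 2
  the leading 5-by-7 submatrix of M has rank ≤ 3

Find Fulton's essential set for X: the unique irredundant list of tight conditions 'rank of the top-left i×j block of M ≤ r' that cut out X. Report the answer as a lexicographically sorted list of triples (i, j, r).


Rank table r_w(11×11) implied by the 38 constraints:

  0  0  0  1  1  1  1  1  1  1  1
  0  0  0  1  1  1  1  2  2  2  2
  0  0  1  2  2  2  2  3  3  3  3
  0  0  1  2  2  3  3  4  4  4  4
  0  0  1  2  2  3  3  4  4  4  5
  0  0  1  2  2  3  4  5  5  5  6
  0  0  1  2  2  3  4  5  5  6  7
  0  1  2  3  3  4  5  6  6  7  8
  0  1  2  3  3  4  5  6  7  8  9
  1  2  3  4  4  5  6  7  8  9  10
  1  2  3  4  5  6  7  8  9  10  11

second differences of R give the permutation w = (4, 8, 3, 6, 11, 7, 10, 2, 9, 1, 5).

9 SE-corners of the 30-cell Rothe diagram give Ess(w):

[(2, 3, 0), (2, 7, 1), (5, 7, 3), (5, 10, 4), (7, 2, 0), (7, 5, 2), (7, 9, 5), (9, 1, 0), (9, 5, 3)]


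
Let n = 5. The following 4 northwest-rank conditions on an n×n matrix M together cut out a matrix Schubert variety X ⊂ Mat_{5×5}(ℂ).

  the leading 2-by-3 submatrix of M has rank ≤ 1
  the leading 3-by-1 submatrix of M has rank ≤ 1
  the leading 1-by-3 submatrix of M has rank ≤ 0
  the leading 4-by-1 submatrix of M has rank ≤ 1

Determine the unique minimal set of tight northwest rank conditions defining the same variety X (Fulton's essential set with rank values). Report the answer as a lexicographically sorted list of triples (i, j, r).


Recovering R(i,j) via the rank-extension bound from the 4 conditions:

  R[1]: 0  0  0  1  1
  R[2]: 1  1  1  2  2
  R[3]: 1  2  2  3  3
  R[4]: 1  2  3  4  4
  R[5]: 1  2  3  4  5

giving w = (4, 1, 2, 3, 5) via Δ²R.

Rothe diagram D(w) (3 cells), 1 SE-corner (essential condition):

[(1, 3, 0)]


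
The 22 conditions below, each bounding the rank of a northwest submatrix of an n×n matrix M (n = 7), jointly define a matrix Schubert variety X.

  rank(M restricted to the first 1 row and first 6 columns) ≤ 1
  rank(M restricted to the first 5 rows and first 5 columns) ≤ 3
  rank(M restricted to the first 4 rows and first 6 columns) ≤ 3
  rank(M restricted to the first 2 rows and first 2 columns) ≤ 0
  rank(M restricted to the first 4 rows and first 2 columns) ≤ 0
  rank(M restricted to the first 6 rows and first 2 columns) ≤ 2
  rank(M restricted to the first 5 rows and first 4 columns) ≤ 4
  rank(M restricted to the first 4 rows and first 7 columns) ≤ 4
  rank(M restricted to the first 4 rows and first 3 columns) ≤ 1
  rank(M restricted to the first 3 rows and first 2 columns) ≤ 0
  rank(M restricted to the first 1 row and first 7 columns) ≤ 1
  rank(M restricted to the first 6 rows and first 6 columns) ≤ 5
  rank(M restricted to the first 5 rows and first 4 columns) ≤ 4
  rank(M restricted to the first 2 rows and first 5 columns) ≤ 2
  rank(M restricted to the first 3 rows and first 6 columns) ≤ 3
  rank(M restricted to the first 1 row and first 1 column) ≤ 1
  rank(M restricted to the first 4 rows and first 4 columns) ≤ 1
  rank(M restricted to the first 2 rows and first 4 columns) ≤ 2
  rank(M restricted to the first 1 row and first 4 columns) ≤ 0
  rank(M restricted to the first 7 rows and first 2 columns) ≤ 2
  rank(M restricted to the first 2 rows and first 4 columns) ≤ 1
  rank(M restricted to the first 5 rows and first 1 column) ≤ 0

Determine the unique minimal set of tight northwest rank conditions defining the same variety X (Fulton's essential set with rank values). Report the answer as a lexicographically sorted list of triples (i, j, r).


Recovering R(i,j) via the rank-extension bound from the 22 conditions:

  0  0  0  0  1  1  1
  0  0  1  1  2  2  2
  0  0  1  1  2  3  3
  0  0  1  1  2  3  4
  0  1  2  2  3  4  5
  1  2  3  3  4  5  6
  1  2  3  4  5  6  7

reading off 1-entries of Δ²R: w = (5, 3, 6, 7, 2, 1, 4).

Fulton essential set (4 of the 13 Rothe cells):

[(1, 4, 0), (4, 2, 0), (4, 4, 1), (5, 1, 0)]


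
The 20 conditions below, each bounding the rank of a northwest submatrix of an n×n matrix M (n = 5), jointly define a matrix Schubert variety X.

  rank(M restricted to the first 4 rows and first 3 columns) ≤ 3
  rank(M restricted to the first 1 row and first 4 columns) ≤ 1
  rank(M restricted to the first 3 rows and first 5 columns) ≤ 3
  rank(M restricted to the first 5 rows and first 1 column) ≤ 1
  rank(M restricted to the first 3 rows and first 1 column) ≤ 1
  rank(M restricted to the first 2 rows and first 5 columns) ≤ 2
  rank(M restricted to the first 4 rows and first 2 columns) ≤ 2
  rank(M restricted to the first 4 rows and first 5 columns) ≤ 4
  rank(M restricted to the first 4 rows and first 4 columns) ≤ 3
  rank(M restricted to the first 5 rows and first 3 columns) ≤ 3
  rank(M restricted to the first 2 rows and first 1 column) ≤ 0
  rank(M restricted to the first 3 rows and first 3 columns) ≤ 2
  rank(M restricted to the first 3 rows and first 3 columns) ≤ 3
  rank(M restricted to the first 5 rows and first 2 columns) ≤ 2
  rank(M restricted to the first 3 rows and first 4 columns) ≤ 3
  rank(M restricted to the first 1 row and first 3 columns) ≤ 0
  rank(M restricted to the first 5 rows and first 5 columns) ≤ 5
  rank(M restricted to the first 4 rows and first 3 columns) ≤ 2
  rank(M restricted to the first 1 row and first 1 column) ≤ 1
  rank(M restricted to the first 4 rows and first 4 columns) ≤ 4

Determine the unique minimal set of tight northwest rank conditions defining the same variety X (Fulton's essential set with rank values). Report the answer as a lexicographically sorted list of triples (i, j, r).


The tightest implied rank at each (i,j), from the 20 conditions:

  0  0  0  1  1
  0  1  1  2  2
  1  2  2  3  3
  1  2  2  3  4
  1  2  3  4  5

hence w(1..5) = (4, 2, 1, 5, 3).

3 SE-corners of the 5-cell Rothe diagram give Ess(w):

[(1, 3, 0), (2, 1, 0), (4, 3, 2)]


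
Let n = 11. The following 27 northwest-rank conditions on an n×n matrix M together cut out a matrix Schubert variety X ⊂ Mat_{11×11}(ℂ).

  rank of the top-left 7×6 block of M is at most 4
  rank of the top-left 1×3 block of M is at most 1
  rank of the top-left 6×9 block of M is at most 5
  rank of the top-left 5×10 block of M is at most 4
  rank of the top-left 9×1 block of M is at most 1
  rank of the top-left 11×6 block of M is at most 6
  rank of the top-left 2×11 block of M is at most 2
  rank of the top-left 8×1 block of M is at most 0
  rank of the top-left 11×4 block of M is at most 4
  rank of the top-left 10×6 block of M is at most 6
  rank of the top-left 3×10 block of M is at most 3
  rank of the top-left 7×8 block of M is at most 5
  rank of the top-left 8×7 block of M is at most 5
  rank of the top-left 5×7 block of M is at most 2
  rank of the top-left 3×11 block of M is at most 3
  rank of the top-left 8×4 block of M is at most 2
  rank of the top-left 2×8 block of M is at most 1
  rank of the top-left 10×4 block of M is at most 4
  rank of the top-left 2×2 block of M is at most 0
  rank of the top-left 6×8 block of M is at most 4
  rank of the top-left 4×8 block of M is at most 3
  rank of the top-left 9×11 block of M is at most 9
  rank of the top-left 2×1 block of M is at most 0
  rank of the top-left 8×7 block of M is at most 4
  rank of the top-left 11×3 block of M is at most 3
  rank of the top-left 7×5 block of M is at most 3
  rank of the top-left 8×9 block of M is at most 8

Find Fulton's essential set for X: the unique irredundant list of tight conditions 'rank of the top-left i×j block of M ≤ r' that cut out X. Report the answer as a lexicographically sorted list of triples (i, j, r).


Computing R[i][j] = min implied NW-rank bound (n=11, 27 conditions):

  row 1: 0 0 1 1 1 1 1 1 1 1 1
  row 2: 0 0 1 1 1 1 1 1 2 2 2
  row 3: 0 1 2 2 2 2 2 2 3 3 3
  row 4: 0 1 2 2 2 2 2 3 4 4 4
  row 5: 0 1 2 2 2 2 2 3 4 4 5
  row 6: 0 1 2 2 3 3 3 4 5 5 6
  row 7: 0 1 2 2 3 4 4 5 6 6 7
  row 8: 0 1 2 2 3 4 4 5 6 7 8
  row 9: 1 2 3 3 4 5 5 6 7 8 9
  row 10: 1 2 3 4 5 6 6 7 8 9 10
  row 11: 1 2 3 4 5 6 7 8 9 10 11

hence w(1..11) = (3, 9, 2, 8, 11, 5, 6, 10, 1, 4, 7).

ℓ(w)=28; the 7 essential cells (i,j,r):

[(2, 2, 0), (2, 8, 1), (5, 7, 2), (5, 10, 4), (8, 1, 0), (8, 4, 2), (8, 7, 4)]
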